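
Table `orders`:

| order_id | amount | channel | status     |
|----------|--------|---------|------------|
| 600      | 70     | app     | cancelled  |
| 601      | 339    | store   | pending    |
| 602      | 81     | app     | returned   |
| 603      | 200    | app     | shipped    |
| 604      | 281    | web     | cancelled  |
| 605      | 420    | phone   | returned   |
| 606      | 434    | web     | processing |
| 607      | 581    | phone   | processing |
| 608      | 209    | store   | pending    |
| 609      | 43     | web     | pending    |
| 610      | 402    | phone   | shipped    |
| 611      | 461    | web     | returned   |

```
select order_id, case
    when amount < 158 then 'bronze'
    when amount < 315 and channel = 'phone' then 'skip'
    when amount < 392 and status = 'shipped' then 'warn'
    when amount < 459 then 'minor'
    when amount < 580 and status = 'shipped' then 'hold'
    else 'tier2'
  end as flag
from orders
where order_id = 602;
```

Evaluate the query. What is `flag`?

order_id = 602: amount=81, channel=app, status=returned.
amount < 158 → true → bronze

bronze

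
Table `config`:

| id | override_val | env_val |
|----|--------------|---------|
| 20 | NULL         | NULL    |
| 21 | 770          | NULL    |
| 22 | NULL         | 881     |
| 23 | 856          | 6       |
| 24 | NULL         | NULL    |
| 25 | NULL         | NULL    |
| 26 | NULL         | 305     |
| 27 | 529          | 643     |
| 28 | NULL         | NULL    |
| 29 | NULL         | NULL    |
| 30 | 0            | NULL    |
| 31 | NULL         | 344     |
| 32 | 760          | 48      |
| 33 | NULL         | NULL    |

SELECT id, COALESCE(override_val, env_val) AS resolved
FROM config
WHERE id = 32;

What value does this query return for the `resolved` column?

id = 32: override_val=760, env_val=48.
override_val=760 → 760

760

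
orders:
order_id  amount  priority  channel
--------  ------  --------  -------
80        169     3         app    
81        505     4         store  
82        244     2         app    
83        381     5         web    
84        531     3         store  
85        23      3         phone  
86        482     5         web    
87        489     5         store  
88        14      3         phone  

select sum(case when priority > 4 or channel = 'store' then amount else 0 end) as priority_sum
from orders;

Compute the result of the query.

order_id=80: ✗
order_id=81: ✓ → 505
order_id=82: ✗
order_id=83: ✓ → 381
order_id=84: ✓ → 531
order_id=85: ✗
order_id=86: ✓ → 482
order_id=87: ✓ → 489
order_id=88: ✗
priority_sum = 505 + 381 + 531 + 482 + 489 = 2388

2388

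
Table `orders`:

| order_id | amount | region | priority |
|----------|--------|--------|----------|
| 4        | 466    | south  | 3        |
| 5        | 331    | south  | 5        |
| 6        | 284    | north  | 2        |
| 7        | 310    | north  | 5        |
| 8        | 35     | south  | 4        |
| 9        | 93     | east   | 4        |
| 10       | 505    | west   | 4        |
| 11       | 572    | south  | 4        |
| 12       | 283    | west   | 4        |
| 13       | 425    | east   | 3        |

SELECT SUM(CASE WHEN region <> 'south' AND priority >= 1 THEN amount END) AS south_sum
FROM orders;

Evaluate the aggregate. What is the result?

1900

order_id=4: ✗
order_id=5: ✗
order_id=6: ✓ → 284
order_id=7: ✓ → 310
order_id=8: ✗
order_id=9: ✓ → 93
order_id=10: ✓ → 505
order_id=11: ✗
order_id=12: ✓ → 283
order_id=13: ✓ → 425
south_sum = 284 + 310 + 93 + 505 + 283 + 425 = 1900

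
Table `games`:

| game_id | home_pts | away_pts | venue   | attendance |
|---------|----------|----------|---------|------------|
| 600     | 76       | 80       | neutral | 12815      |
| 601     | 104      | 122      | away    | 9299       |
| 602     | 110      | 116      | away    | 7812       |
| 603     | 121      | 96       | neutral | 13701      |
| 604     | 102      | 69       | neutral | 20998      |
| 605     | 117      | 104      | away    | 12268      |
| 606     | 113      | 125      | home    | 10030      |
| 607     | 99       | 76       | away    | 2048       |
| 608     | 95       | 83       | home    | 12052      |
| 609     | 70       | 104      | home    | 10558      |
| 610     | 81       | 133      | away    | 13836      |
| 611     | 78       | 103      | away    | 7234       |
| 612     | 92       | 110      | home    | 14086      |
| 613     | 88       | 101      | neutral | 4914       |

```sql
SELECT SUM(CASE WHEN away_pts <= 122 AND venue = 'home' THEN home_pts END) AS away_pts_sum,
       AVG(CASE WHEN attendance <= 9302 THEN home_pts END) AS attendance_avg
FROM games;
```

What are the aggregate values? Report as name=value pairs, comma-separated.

away_pts_sum=257, attendance_avg=95.8

[away_pts_sum: away_pts <= 122 AND venue = 'home']
game_id=600: ✗
game_id=601: ✗
game_id=602: ✗
game_id=603: ✗
game_id=604: ✗
game_id=605: ✗
game_id=606: ✗
game_id=607: ✗
game_id=608: ✓ → 95
game_id=609: ✓ → 70
game_id=610: ✗
game_id=611: ✗
game_id=612: ✓ → 92
game_id=613: ✗
away_pts_sum = 95 + 70 + 92 = 257
—
[attendance_avg: attendance <= 9302]
game_id=600: ✗
game_id=601: ✓ → 104
game_id=602: ✓ → 110
game_id=603: ✗
game_id=604: ✗
game_id=605: ✗
game_id=606: ✗
game_id=607: ✓ → 99
game_id=608: ✗
game_id=609: ✗
game_id=610: ✗
game_id=611: ✓ → 78
game_id=612: ✗
game_id=613: ✓ → 88
attendance_avg = (104 + 110 + 99 + 78 + 88) / 5 = 95.8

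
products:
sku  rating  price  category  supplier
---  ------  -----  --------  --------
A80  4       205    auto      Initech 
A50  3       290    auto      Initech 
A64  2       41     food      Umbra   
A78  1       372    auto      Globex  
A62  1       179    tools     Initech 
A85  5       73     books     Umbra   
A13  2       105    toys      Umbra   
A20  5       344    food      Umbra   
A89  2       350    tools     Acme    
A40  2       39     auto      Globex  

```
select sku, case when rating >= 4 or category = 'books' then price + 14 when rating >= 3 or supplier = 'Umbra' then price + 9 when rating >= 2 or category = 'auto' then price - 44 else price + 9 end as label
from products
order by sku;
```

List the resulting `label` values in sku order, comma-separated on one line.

114, 358, -5, 299, 188, 50, 328, 219, 87, 306

sku=A13: rating >= 3 or supplier = 'Umbra' → 114
sku=A20: rating >= 4 or category = 'books' → 358
sku=A40: rating >= 2 or category = 'auto' → -5
sku=A50: rating >= 3 or supplier = 'Umbra' → 299
sku=A62: ELSE → 188
sku=A64: rating >= 3 or supplier = 'Umbra' → 50
sku=A78: rating >= 2 or category = 'auto' → 328
sku=A80: rating >= 4 or category = 'books' → 219
sku=A85: rating >= 4 or category = 'books' → 87
sku=A89: rating >= 2 or category = 'auto' → 306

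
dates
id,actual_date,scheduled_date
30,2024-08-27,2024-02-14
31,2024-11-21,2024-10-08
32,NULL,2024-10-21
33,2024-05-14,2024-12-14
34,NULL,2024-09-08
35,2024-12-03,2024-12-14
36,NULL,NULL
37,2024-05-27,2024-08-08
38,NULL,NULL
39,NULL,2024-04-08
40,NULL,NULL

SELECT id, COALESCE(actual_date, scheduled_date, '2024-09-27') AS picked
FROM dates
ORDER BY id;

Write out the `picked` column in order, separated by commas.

2024-08-27, 2024-11-21, 2024-10-21, 2024-05-14, 2024-09-08, 2024-12-03, 2024-09-27, 2024-05-27, 2024-09-27, 2024-04-08, 2024-09-27

id=30: actual_date=2024-08-27 → 2024-08-27
id=31: actual_date=2024-11-21 → 2024-11-21
id=32: actual_date=NULL, scheduled_date=2024-10-21 → 2024-10-21
id=33: actual_date=2024-05-14 → 2024-05-14
id=34: actual_date=NULL, scheduled_date=2024-09-08 → 2024-09-08
id=35: actual_date=2024-12-03 → 2024-12-03
id=36: actual_date=NULL, scheduled_date=NULL, → literal 2024-09-27 → 2024-09-27
id=37: actual_date=2024-05-27 → 2024-05-27
id=38: actual_date=NULL, scheduled_date=NULL, → literal 2024-09-27 → 2024-09-27
id=39: actual_date=NULL, scheduled_date=2024-04-08 → 2024-04-08
id=40: actual_date=NULL, scheduled_date=NULL, → literal 2024-09-27 → 2024-09-27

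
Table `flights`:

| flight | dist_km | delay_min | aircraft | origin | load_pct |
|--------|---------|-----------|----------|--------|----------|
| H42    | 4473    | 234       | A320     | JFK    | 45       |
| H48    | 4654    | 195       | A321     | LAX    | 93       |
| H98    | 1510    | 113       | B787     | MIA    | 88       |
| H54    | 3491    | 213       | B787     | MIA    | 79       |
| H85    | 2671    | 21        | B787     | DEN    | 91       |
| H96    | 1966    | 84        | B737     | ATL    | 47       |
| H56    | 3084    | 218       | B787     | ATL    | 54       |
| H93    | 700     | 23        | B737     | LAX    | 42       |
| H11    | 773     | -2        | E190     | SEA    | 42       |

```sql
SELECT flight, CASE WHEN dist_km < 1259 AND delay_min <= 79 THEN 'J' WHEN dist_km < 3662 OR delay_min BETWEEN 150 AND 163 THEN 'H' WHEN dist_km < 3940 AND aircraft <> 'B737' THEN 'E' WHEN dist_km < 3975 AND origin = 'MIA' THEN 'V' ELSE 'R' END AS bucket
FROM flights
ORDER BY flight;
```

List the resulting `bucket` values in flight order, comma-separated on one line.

J, R, R, H, H, H, J, H, H

flight=H11: dist_km < 1259 AND delay_min <= 79 → J
flight=H42: ELSE → R
flight=H48: ELSE → R
flight=H54: dist_km < 3662 OR delay_min BETWEEN 150 AND 163 → H
flight=H56: dist_km < 3662 OR delay_min BETWEEN 150 AND 163 → H
flight=H85: dist_km < 3662 OR delay_min BETWEEN 150 AND 163 → H
flight=H93: dist_km < 1259 AND delay_min <= 79 → J
flight=H96: dist_km < 3662 OR delay_min BETWEEN 150 AND 163 → H
flight=H98: dist_km < 3662 OR delay_min BETWEEN 150 AND 163 → H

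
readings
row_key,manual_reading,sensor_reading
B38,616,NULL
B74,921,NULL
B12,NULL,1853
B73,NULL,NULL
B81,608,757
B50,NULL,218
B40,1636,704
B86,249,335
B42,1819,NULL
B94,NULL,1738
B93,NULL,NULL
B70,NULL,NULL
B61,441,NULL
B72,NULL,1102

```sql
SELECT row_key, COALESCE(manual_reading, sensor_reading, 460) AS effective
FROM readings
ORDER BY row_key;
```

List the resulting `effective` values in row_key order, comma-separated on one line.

1853, 616, 1636, 1819, 218, 441, 460, 1102, 460, 921, 608, 249, 460, 1738

row_key=B12: manual_reading=NULL, sensor_reading=1853 → 1853
row_key=B38: manual_reading=616 → 616
row_key=B40: manual_reading=1636 → 1636
row_key=B42: manual_reading=1819 → 1819
row_key=B50: manual_reading=NULL, sensor_reading=218 → 218
row_key=B61: manual_reading=441 → 441
row_key=B70: manual_reading=NULL, sensor_reading=NULL, → literal 460 → 460
row_key=B72: manual_reading=NULL, sensor_reading=1102 → 1102
row_key=B73: manual_reading=NULL, sensor_reading=NULL, → literal 460 → 460
row_key=B74: manual_reading=921 → 921
row_key=B81: manual_reading=608 → 608
row_key=B86: manual_reading=249 → 249
row_key=B93: manual_reading=NULL, sensor_reading=NULL, → literal 460 → 460
row_key=B94: manual_reading=NULL, sensor_reading=1738 → 1738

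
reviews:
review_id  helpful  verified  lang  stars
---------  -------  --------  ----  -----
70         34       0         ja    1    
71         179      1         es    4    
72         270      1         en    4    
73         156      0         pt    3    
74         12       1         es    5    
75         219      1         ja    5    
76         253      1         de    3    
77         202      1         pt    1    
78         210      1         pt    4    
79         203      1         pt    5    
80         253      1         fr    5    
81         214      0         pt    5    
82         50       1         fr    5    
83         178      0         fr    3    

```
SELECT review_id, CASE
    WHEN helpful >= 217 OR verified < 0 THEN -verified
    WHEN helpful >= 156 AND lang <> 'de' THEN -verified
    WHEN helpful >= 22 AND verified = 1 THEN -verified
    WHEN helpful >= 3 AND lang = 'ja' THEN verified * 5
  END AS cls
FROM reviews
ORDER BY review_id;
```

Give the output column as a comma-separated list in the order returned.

0, -1, -1, 0, NULL, -1, -1, -1, -1, -1, -1, 0, -1, 0

review_id=70: helpful >= 3 AND lang = 'ja' → 0
review_id=71: helpful >= 156 AND lang <> 'de' → -1
review_id=72: helpful >= 217 OR verified < 0 → -1
review_id=73: helpful >= 156 AND lang <> 'de' → 0
review_id=74: (no match → NULL) → NULL
review_id=75: helpful >= 217 OR verified < 0 → -1
review_id=76: helpful >= 217 OR verified < 0 → -1
review_id=77: helpful >= 156 AND lang <> 'de' → -1
review_id=78: helpful >= 156 AND lang <> 'de' → -1
review_id=79: helpful >= 156 AND lang <> 'de' → -1
review_id=80: helpful >= 217 OR verified < 0 → -1
review_id=81: helpful >= 156 AND lang <> 'de' → 0
review_id=82: helpful >= 22 AND verified = 1 → -1
review_id=83: helpful >= 156 AND lang <> 'de' → 0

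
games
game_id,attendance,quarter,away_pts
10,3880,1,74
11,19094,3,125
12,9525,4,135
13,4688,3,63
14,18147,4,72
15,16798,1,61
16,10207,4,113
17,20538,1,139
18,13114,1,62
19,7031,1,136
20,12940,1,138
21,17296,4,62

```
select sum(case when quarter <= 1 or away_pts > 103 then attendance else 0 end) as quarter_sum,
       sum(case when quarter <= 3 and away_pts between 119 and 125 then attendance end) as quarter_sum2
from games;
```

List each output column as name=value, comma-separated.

[quarter_sum: quarter <= 1 or away_pts > 103]
game_id=10: ✓ → 3880
game_id=11: ✓ → 19094
game_id=12: ✓ → 9525
game_id=13: ✗
game_id=14: ✗
game_id=15: ✓ → 16798
game_id=16: ✓ → 10207
game_id=17: ✓ → 20538
game_id=18: ✓ → 13114
game_id=19: ✓ → 7031
game_id=20: ✓ → 12940
game_id=21: ✗
quarter_sum = 3880 + 19094 + 9525 + 16798 + 10207 + 20538 + 13114 + 7031 + 12940 = 113127
—
[quarter_sum2: quarter <= 3 and away_pts between 119 and 125]
game_id=10: ✗
game_id=11: ✓ → 19094
game_id=12: ✗
game_id=13: ✗
game_id=14: ✗
game_id=15: ✗
game_id=16: ✗
game_id=17: ✗
game_id=18: ✗
game_id=19: ✗
game_id=20: ✗
game_id=21: ✗
quarter_sum2 = 19094

quarter_sum=113127, quarter_sum2=19094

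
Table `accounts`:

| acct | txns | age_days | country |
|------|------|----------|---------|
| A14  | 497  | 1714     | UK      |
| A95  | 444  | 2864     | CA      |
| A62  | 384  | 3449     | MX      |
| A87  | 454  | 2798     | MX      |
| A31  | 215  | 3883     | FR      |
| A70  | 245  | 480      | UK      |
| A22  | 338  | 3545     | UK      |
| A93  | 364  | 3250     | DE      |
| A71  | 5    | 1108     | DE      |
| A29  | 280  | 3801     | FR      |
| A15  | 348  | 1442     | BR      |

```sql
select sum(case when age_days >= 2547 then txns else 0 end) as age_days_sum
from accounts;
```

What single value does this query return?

acct=A14: ✗
acct=A95: ✓ → 444
acct=A62: ✓ → 384
acct=A87: ✓ → 454
acct=A31: ✓ → 215
acct=A70: ✗
acct=A22: ✓ → 338
acct=A93: ✓ → 364
acct=A71: ✗
acct=A29: ✓ → 280
acct=A15: ✗
age_days_sum = 444 + 384 + 454 + 215 + 338 + 364 + 280 = 2479

2479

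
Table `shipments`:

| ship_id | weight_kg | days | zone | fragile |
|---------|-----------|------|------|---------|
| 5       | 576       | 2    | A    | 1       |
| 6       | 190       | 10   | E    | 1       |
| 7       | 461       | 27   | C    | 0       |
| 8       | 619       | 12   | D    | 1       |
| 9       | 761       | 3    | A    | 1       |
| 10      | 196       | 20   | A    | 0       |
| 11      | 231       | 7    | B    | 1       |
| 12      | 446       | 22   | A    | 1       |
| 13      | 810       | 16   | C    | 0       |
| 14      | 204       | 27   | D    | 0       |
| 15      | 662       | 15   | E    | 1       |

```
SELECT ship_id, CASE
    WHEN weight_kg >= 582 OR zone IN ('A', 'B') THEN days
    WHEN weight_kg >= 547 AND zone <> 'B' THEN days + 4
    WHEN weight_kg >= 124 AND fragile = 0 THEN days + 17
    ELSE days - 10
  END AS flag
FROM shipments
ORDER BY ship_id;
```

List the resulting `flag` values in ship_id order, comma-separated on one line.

ship_id=5: weight_kg >= 582 OR zone IN ('A', 'B') → 2
ship_id=6: ELSE → 0
ship_id=7: weight_kg >= 124 AND fragile = 0 → 44
ship_id=8: weight_kg >= 582 OR zone IN ('A', 'B') → 12
ship_id=9: weight_kg >= 582 OR zone IN ('A', 'B') → 3
ship_id=10: weight_kg >= 582 OR zone IN ('A', 'B') → 20
ship_id=11: weight_kg >= 582 OR zone IN ('A', 'B') → 7
ship_id=12: weight_kg >= 582 OR zone IN ('A', 'B') → 22
ship_id=13: weight_kg >= 582 OR zone IN ('A', 'B') → 16
ship_id=14: weight_kg >= 124 AND fragile = 0 → 44
ship_id=15: weight_kg >= 582 OR zone IN ('A', 'B') → 15

2, 0, 44, 12, 3, 20, 7, 22, 16, 44, 15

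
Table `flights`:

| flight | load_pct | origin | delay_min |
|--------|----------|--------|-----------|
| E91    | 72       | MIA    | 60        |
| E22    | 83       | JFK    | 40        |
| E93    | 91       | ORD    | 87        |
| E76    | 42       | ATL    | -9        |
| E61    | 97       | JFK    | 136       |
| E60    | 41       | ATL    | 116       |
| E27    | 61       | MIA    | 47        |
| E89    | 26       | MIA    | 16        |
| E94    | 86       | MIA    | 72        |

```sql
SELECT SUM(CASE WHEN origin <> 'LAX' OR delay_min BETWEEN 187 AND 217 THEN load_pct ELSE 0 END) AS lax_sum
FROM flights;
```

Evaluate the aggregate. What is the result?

599

flight=E91: ✓ → 72
flight=E22: ✓ → 83
flight=E93: ✓ → 91
flight=E76: ✓ → 42
flight=E61: ✓ → 97
flight=E60: ✓ → 41
flight=E27: ✓ → 61
flight=E89: ✓ → 26
flight=E94: ✓ → 86
lax_sum = 72 + 83 + 91 + 42 + 97 + 41 + 61 + 26 + 86 = 599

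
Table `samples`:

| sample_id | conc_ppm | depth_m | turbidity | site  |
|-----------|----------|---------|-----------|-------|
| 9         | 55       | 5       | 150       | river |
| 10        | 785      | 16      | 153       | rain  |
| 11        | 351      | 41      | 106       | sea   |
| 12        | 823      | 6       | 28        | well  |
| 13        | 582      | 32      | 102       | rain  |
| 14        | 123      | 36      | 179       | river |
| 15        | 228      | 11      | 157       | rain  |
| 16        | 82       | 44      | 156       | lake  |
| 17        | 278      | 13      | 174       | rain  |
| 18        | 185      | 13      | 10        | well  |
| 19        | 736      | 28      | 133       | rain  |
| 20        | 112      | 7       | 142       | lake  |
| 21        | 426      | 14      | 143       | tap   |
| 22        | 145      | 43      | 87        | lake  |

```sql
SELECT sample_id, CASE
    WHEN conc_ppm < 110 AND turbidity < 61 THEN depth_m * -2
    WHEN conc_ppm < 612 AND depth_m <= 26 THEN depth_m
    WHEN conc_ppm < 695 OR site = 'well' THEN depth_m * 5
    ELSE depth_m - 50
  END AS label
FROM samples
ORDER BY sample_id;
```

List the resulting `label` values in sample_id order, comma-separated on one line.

5, -34, 205, 30, 160, 180, 11, 220, 13, 13, -22, 7, 14, 215

sample_id=9: conc_ppm < 612 AND depth_m <= 26 → 5
sample_id=10: ELSE → -34
sample_id=11: conc_ppm < 695 OR site = 'well' → 205
sample_id=12: conc_ppm < 695 OR site = 'well' → 30
sample_id=13: conc_ppm < 695 OR site = 'well' → 160
sample_id=14: conc_ppm < 695 OR site = 'well' → 180
sample_id=15: conc_ppm < 612 AND depth_m <= 26 → 11
sample_id=16: conc_ppm < 695 OR site = 'well' → 220
sample_id=17: conc_ppm < 612 AND depth_m <= 26 → 13
sample_id=18: conc_ppm < 612 AND depth_m <= 26 → 13
sample_id=19: ELSE → -22
sample_id=20: conc_ppm < 612 AND depth_m <= 26 → 7
sample_id=21: conc_ppm < 612 AND depth_m <= 26 → 14
sample_id=22: conc_ppm < 695 OR site = 'well' → 215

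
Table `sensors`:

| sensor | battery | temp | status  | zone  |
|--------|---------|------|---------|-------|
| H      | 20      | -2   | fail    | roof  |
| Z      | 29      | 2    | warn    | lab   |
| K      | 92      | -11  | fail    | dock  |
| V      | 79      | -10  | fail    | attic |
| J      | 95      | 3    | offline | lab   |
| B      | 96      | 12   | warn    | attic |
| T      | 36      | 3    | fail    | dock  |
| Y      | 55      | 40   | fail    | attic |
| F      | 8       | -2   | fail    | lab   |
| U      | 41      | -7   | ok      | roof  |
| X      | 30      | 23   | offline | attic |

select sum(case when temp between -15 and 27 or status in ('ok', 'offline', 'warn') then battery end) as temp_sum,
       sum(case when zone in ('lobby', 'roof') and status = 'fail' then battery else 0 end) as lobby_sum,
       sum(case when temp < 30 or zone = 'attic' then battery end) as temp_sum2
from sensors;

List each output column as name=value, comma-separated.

[temp_sum: temp between -15 and 27 or status in ('ok', 'offline', 'warn')]
sensor=H: ✓ → 20
sensor=Z: ✓ → 29
sensor=K: ✓ → 92
sensor=V: ✓ → 79
sensor=J: ✓ → 95
sensor=B: ✓ → 96
sensor=T: ✓ → 36
sensor=Y: ✗
sensor=F: ✓ → 8
sensor=U: ✓ → 41
sensor=X: ✓ → 30
temp_sum = 20 + 29 + 92 + 79 + 95 + 96 + 36 + 8 + 41 + 30 = 526
—
[lobby_sum: zone in ('lobby', 'roof') and status = 'fail']
sensor=H: ✓ → 20
sensor=Z: ✗
sensor=K: ✗
sensor=V: ✗
sensor=J: ✗
sensor=B: ✗
sensor=T: ✗
sensor=Y: ✗
sensor=F: ✗
sensor=U: ✗
sensor=X: ✗
lobby_sum = 20
—
[temp_sum2: temp < 30 or zone = 'attic']
sensor=H: ✓ → 20
sensor=Z: ✓ → 29
sensor=K: ✓ → 92
sensor=V: ✓ → 79
sensor=J: ✓ → 95
sensor=B: ✓ → 96
sensor=T: ✓ → 36
sensor=Y: ✓ → 55
sensor=F: ✓ → 8
sensor=U: ✓ → 41
sensor=X: ✓ → 30
temp_sum2 = 20 + 29 + 92 + 79 + 95 + 96 + 36 + 55 + 8 + 41 + 30 = 581

temp_sum=526, lobby_sum=20, temp_sum2=581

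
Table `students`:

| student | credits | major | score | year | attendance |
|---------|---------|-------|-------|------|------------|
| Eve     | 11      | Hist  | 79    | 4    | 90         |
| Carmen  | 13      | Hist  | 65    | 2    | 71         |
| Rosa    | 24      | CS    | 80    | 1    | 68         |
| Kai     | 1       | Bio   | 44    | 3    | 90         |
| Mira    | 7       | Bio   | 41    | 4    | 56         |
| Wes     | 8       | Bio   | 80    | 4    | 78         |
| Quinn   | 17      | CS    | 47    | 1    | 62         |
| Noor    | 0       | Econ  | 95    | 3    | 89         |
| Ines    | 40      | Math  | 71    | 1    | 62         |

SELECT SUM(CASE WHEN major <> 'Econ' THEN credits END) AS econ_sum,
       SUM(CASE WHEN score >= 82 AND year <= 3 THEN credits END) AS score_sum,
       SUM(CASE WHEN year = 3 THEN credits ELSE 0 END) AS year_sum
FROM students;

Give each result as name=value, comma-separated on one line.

[econ_sum: major <> 'Econ']
student=Eve: ✓ → 11
student=Carmen: ✓ → 13
student=Rosa: ✓ → 24
student=Kai: ✓ → 1
student=Mira: ✓ → 7
student=Wes: ✓ → 8
student=Quinn: ✓ → 17
student=Noor: ✗
student=Ines: ✓ → 40
econ_sum = 11 + 13 + 24 + 1 + 7 + 8 + 17 + 40 = 121
—
[score_sum: score >= 82 AND year <= 3]
student=Eve: ✗
student=Carmen: ✗
student=Rosa: ✗
student=Kai: ✗
student=Mira: ✗
student=Wes: ✗
student=Quinn: ✗
student=Noor: ✓ → 0
student=Ines: ✗
score_sum = 0
—
[year_sum: year = 3]
student=Eve: ✗
student=Carmen: ✗
student=Rosa: ✗
student=Kai: ✓ → 1
student=Mira: ✗
student=Wes: ✗
student=Quinn: ✗
student=Noor: ✓ → 0
student=Ines: ✗
year_sum = 1

econ_sum=121, score_sum=0, year_sum=1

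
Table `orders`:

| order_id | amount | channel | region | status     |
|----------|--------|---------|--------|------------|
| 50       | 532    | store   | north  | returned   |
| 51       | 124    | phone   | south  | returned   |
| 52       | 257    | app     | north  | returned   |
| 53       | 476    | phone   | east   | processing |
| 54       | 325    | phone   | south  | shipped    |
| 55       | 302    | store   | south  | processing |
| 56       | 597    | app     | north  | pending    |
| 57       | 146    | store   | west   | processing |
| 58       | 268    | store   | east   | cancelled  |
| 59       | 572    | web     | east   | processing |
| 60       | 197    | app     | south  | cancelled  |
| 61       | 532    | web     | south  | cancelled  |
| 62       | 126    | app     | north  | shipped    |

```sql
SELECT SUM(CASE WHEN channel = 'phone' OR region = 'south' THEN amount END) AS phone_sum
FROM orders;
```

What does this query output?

1956

order_id=50: ✗
order_id=51: ✓ → 124
order_id=52: ✗
order_id=53: ✓ → 476
order_id=54: ✓ → 325
order_id=55: ✓ → 302
order_id=56: ✗
order_id=57: ✗
order_id=58: ✗
order_id=59: ✗
order_id=60: ✓ → 197
order_id=61: ✓ → 532
order_id=62: ✗
phone_sum = 124 + 476 + 325 + 302 + 197 + 532 = 1956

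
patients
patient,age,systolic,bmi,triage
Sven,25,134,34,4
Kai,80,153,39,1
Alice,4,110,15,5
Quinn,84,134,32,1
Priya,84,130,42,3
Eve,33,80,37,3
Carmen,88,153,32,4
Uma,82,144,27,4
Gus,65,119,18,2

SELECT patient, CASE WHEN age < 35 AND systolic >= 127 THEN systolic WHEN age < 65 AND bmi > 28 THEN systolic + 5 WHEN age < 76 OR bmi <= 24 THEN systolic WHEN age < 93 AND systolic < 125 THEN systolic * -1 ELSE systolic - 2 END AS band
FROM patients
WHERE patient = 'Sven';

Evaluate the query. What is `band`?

134

patient = Sven: age=25, systolic=134, bmi=34, triage=4.
age < 35 AND systolic >= 127 → true → 134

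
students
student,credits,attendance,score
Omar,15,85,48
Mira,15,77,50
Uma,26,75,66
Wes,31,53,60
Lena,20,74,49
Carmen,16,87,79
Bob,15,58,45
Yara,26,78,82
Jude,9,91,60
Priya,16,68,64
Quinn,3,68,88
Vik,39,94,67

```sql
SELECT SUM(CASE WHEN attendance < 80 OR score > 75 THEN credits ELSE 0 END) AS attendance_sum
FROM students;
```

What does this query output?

168

student=Omar: ✗
student=Mira: ✓ → 15
student=Uma: ✓ → 26
student=Wes: ✓ → 31
student=Lena: ✓ → 20
student=Carmen: ✓ → 16
student=Bob: ✓ → 15
student=Yara: ✓ → 26
student=Jude: ✗
student=Priya: ✓ → 16
student=Quinn: ✓ → 3
student=Vik: ✗
attendance_sum = 15 + 26 + 31 + 20 + 16 + 15 + 26 + 16 + 3 = 168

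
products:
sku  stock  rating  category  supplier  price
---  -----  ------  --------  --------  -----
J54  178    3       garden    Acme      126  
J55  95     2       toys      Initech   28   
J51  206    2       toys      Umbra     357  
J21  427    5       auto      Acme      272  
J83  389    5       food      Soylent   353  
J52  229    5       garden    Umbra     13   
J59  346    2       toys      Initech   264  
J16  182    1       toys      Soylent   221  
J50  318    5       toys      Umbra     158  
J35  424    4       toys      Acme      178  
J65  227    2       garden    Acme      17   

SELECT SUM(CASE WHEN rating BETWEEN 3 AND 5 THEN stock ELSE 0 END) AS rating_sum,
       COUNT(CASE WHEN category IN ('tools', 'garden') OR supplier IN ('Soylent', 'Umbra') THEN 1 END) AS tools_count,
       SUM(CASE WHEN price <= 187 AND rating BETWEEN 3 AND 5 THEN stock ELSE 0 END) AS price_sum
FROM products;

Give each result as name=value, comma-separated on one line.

rating_sum=1965, tools_count=7, price_sum=1149

[rating_sum: rating BETWEEN 3 AND 5]
sku=J54: ✓ → 178
sku=J55: ✗
sku=J51: ✗
sku=J21: ✓ → 427
sku=J83: ✓ → 389
sku=J52: ✓ → 229
sku=J59: ✗
sku=J16: ✗
sku=J50: ✓ → 318
sku=J35: ✓ → 424
sku=J65: ✗
rating_sum = 178 + 427 + 389 + 229 + 318 + 424 = 1965
—
[tools_count: category IN ('tools', 'garden') OR supplier IN ('Soylent', 'Umbra')]
sku=J54: ✓ → 1
sku=J55: ✗
sku=J51: ✓ → 1
sku=J21: ✗
sku=J83: ✓ → 1
sku=J52: ✓ → 1
sku=J59: ✗
sku=J16: ✓ → 1
sku=J50: ✓ → 1
sku=J35: ✗
sku=J65: ✓ → 1
tools_count = COUNT(1, 1, 1, 1, 1, 1, 1) = 7
—
[price_sum: price <= 187 AND rating BETWEEN 3 AND 5]
sku=J54: ✓ → 178
sku=J55: ✗
sku=J51: ✗
sku=J21: ✗
sku=J83: ✗
sku=J52: ✓ → 229
sku=J59: ✗
sku=J16: ✗
sku=J50: ✓ → 318
sku=J35: ✓ → 424
sku=J65: ✗
price_sum = 178 + 229 + 318 + 424 = 1149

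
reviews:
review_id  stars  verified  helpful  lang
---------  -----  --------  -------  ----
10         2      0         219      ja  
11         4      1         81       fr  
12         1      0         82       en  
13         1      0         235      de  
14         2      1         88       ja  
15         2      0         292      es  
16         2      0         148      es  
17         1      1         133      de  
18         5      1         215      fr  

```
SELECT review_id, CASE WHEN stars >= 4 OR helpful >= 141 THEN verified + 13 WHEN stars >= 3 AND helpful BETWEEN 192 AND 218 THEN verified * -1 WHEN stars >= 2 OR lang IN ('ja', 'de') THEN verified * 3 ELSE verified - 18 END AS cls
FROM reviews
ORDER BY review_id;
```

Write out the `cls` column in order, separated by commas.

13, 14, -18, 13, 3, 13, 13, 3, 14

review_id=10: stars >= 4 OR helpful >= 141 → 13
review_id=11: stars >= 4 OR helpful >= 141 → 14
review_id=12: ELSE → -18
review_id=13: stars >= 4 OR helpful >= 141 → 13
review_id=14: stars >= 2 OR lang IN ('ja', 'de') → 3
review_id=15: stars >= 4 OR helpful >= 141 → 13
review_id=16: stars >= 4 OR helpful >= 141 → 13
review_id=17: stars >= 2 OR lang IN ('ja', 'de') → 3
review_id=18: stars >= 4 OR helpful >= 141 → 14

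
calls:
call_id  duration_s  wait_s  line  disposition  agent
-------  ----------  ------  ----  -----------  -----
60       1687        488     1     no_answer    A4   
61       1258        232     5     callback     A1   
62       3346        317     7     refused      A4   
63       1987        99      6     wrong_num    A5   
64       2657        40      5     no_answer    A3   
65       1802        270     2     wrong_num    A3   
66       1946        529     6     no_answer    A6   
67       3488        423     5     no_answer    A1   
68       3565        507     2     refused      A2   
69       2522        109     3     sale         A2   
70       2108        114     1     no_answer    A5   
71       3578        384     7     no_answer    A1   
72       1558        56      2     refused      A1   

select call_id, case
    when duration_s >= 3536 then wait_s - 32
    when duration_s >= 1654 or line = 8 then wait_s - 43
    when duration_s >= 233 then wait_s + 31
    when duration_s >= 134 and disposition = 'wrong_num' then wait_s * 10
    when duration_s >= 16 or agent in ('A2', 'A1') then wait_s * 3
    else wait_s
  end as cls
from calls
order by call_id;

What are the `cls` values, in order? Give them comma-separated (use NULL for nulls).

call_id=60: duration_s >= 1654 or line = 8 → 445
call_id=61: duration_s >= 233 → 263
call_id=62: duration_s >= 1654 or line = 8 → 274
call_id=63: duration_s >= 1654 or line = 8 → 56
call_id=64: duration_s >= 1654 or line = 8 → -3
call_id=65: duration_s >= 1654 or line = 8 → 227
call_id=66: duration_s >= 1654 or line = 8 → 486
call_id=67: duration_s >= 1654 or line = 8 → 380
call_id=68: duration_s >= 3536 → 475
call_id=69: duration_s >= 1654 or line = 8 → 66
call_id=70: duration_s >= 1654 or line = 8 → 71
call_id=71: duration_s >= 3536 → 352
call_id=72: duration_s >= 233 → 87

445, 263, 274, 56, -3, 227, 486, 380, 475, 66, 71, 352, 87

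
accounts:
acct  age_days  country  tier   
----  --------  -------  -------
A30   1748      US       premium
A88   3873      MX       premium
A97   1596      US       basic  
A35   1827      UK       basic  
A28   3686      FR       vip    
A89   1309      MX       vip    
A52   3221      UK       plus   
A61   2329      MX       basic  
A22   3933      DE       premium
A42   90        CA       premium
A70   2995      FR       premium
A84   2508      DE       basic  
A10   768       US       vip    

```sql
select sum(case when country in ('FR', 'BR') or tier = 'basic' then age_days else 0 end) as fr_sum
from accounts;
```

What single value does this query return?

acct=A30: ✗
acct=A88: ✗
acct=A97: ✓ → 1596
acct=A35: ✓ → 1827
acct=A28: ✓ → 3686
acct=A89: ✗
acct=A52: ✗
acct=A61: ✓ → 2329
acct=A22: ✗
acct=A42: ✗
acct=A70: ✓ → 2995
acct=A84: ✓ → 2508
acct=A10: ✗
fr_sum = 1596 + 1827 + 3686 + 2329 + 2995 + 2508 = 14941

14941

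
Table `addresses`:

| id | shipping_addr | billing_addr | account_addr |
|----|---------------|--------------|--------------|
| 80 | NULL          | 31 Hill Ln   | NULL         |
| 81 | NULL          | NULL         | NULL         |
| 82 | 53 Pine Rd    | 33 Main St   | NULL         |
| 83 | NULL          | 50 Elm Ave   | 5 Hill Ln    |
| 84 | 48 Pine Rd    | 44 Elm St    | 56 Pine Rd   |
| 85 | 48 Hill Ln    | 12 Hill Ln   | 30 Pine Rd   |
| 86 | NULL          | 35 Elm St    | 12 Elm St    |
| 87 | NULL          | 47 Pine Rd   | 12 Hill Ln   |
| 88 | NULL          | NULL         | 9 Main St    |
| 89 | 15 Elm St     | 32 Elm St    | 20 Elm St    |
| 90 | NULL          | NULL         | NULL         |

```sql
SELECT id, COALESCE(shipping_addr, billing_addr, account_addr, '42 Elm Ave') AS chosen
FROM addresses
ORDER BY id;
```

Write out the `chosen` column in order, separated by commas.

31 Hill Ln, 42 Elm Ave, 53 Pine Rd, 50 Elm Ave, 48 Pine Rd, 48 Hill Ln, 35 Elm St, 47 Pine Rd, 9 Main St, 15 Elm St, 42 Elm Ave

id=80: shipping_addr=NULL, billing_addr=31 Hill Ln → 31 Hill Ln
id=81: shipping_addr=NULL, billing_addr=NULL, account_addr=NULL, → literal 42 Elm Ave → 42 Elm Ave
id=82: shipping_addr=53 Pine Rd → 53 Pine Rd
id=83: shipping_addr=NULL, billing_addr=50 Elm Ave → 50 Elm Ave
id=84: shipping_addr=48 Pine Rd → 48 Pine Rd
id=85: shipping_addr=48 Hill Ln → 48 Hill Ln
id=86: shipping_addr=NULL, billing_addr=35 Elm St → 35 Elm St
id=87: shipping_addr=NULL, billing_addr=47 Pine Rd → 47 Pine Rd
id=88: shipping_addr=NULL, billing_addr=NULL, account_addr=9 Main St → 9 Main St
id=89: shipping_addr=15 Elm St → 15 Elm St
id=90: shipping_addr=NULL, billing_addr=NULL, account_addr=NULL, → literal 42 Elm Ave → 42 Elm Ave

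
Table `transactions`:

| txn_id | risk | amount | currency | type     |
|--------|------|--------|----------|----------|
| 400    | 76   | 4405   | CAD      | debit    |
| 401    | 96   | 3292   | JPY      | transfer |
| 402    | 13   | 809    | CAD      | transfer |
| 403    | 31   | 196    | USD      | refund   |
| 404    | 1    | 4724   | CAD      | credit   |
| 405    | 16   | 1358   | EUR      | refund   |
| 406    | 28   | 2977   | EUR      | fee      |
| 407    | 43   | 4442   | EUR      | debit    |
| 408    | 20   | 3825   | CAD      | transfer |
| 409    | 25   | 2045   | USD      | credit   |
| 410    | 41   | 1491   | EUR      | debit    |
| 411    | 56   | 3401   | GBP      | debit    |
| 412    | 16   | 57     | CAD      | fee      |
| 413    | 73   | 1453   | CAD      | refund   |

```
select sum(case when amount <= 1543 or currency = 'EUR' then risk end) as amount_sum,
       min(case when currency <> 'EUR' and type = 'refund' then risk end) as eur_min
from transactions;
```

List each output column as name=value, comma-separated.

[amount_sum: amount <= 1543 or currency = 'EUR']
txn_id=400: ✗
txn_id=401: ✗
txn_id=402: ✓ → 13
txn_id=403: ✓ → 31
txn_id=404: ✗
txn_id=405: ✓ → 16
txn_id=406: ✓ → 28
txn_id=407: ✓ → 43
txn_id=408: ✗
txn_id=409: ✗
txn_id=410: ✓ → 41
txn_id=411: ✗
txn_id=412: ✓ → 16
txn_id=413: ✓ → 73
amount_sum = 13 + 31 + 16 + 28 + 43 + 41 + 16 + 73 = 261
—
[eur_min: currency <> 'EUR' and type = 'refund']
txn_id=400: ✗
txn_id=401: ✗
txn_id=402: ✗
txn_id=403: ✓ → 31
txn_id=404: ✗
txn_id=405: ✗
txn_id=406: ✗
txn_id=407: ✗
txn_id=408: ✗
txn_id=409: ✗
txn_id=410: ✗
txn_id=411: ✗
txn_id=412: ✗
txn_id=413: ✓ → 73
eur_min = MIN(31, 73) = 31

amount_sum=261, eur_min=31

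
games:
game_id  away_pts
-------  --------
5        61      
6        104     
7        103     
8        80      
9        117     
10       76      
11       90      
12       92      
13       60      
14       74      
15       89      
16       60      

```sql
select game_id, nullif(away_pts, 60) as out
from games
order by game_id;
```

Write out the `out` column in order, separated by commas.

61, 104, 103, 80, 117, 76, 90, 92, NULL, 74, 89, NULL

game_id=5: away_pts=61 vs 60: differ → 61
game_id=6: away_pts=104 vs 60: differ → 104
game_id=7: away_pts=103 vs 60: differ → 103
game_id=8: away_pts=80 vs 60: differ → 80
game_id=9: away_pts=117 vs 60: differ → 117
game_id=10: away_pts=76 vs 60: differ → 76
game_id=11: away_pts=90 vs 60: differ → 90
game_id=12: away_pts=92 vs 60: differ → 92
game_id=13: away_pts=60 vs 60: equal → NULL
game_id=14: away_pts=74 vs 60: differ → 74
game_id=15: away_pts=89 vs 60: differ → 89
game_id=16: away_pts=60 vs 60: equal → NULL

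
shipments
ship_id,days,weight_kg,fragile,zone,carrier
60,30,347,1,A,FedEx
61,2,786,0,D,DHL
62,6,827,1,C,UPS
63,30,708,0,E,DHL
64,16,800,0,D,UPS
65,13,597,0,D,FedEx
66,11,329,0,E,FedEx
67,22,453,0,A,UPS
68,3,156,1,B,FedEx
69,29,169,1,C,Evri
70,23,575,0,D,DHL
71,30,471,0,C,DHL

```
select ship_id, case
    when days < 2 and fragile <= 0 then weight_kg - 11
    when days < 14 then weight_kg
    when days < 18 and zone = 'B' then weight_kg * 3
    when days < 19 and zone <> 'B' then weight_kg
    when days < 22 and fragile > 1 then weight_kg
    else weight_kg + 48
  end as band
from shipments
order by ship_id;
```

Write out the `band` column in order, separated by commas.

395, 786, 827, 756, 800, 597, 329, 501, 156, 217, 623, 519

ship_id=60: ELSE → 395
ship_id=61: days < 14 → 786
ship_id=62: days < 14 → 827
ship_id=63: ELSE → 756
ship_id=64: days < 19 and zone <> 'B' → 800
ship_id=65: days < 14 → 597
ship_id=66: days < 14 → 329
ship_id=67: ELSE → 501
ship_id=68: days < 14 → 156
ship_id=69: ELSE → 217
ship_id=70: ELSE → 623
ship_id=71: ELSE → 519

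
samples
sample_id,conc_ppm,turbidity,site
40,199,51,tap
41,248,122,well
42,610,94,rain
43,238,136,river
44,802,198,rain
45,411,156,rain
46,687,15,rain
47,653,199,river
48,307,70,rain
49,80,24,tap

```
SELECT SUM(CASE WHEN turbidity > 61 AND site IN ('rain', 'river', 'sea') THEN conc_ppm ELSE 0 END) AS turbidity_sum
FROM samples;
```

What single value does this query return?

3021

sample_id=40: ✗
sample_id=41: ✗
sample_id=42: ✓ → 610
sample_id=43: ✓ → 238
sample_id=44: ✓ → 802
sample_id=45: ✓ → 411
sample_id=46: ✗
sample_id=47: ✓ → 653
sample_id=48: ✓ → 307
sample_id=49: ✗
turbidity_sum = 610 + 238 + 802 + 411 + 653 + 307 = 3021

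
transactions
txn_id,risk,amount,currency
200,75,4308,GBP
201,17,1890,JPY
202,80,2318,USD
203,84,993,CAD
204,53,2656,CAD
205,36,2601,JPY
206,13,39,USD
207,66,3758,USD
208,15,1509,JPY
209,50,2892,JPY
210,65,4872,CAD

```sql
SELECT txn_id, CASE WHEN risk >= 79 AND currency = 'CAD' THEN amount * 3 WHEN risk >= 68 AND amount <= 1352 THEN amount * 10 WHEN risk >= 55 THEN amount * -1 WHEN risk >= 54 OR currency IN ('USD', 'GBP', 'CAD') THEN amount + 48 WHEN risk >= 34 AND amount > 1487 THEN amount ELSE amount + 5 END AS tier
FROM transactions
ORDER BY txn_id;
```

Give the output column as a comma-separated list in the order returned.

txn_id=200: risk >= 55 → -4308
txn_id=201: ELSE → 1895
txn_id=202: risk >= 55 → -2318
txn_id=203: risk >= 79 AND currency = 'CAD' → 2979
txn_id=204: risk >= 54 OR currency IN ('USD', 'GBP', 'CAD') → 2704
txn_id=205: risk >= 34 AND amount > 1487 → 2601
txn_id=206: risk >= 54 OR currency IN ('USD', 'GBP', 'CAD') → 87
txn_id=207: risk >= 55 → -3758
txn_id=208: ELSE → 1514
txn_id=209: risk >= 34 AND amount > 1487 → 2892
txn_id=210: risk >= 55 → -4872

-4308, 1895, -2318, 2979, 2704, 2601, 87, -3758, 1514, 2892, -4872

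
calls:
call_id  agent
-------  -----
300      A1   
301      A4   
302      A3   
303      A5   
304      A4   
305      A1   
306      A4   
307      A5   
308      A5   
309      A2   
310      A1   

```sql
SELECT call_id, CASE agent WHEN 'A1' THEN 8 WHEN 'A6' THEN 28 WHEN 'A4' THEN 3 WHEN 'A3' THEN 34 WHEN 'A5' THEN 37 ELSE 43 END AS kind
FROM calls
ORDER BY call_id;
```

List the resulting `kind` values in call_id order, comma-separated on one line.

8, 3, 34, 37, 3, 8, 3, 37, 37, 43, 8

call_id=300: agent='A1' → 8
call_id=301: agent='A4' → 3
call_id=302: agent='A3' → 34
call_id=303: agent='A5' → 37
call_id=304: agent='A4' → 3
call_id=305: agent='A1' → 8
call_id=306: agent='A4' → 3
call_id=307: agent='A5' → 37
call_id=308: agent='A5' → 37
call_id=309: ELSE → 43
call_id=310: agent='A1' → 8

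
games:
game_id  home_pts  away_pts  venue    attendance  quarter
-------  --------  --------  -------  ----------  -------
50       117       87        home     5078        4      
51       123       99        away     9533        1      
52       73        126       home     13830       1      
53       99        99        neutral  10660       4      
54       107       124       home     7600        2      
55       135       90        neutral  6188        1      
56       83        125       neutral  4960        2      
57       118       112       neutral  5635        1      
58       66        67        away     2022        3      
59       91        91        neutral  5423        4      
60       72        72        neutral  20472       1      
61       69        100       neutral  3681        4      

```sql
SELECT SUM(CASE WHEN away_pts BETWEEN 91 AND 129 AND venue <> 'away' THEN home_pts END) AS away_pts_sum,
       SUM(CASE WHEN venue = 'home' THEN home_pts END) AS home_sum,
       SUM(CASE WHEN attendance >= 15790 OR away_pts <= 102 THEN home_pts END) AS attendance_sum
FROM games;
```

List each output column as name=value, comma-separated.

away_pts_sum=640, home_sum=297, attendance_sum=772

[away_pts_sum: away_pts BETWEEN 91 AND 129 AND venue <> 'away']
game_id=50: ✗
game_id=51: ✗
game_id=52: ✓ → 73
game_id=53: ✓ → 99
game_id=54: ✓ → 107
game_id=55: ✗
game_id=56: ✓ → 83
game_id=57: ✓ → 118
game_id=58: ✗
game_id=59: ✓ → 91
game_id=60: ✗
game_id=61: ✓ → 69
away_pts_sum = 73 + 99 + 107 + 83 + 118 + 91 + 69 = 640
—
[home_sum: venue = 'home']
game_id=50: ✓ → 117
game_id=51: ✗
game_id=52: ✓ → 73
game_id=53: ✗
game_id=54: ✓ → 107
game_id=55: ✗
game_id=56: ✗
game_id=57: ✗
game_id=58: ✗
game_id=59: ✗
game_id=60: ✗
game_id=61: ✗
home_sum = 117 + 73 + 107 = 297
—
[attendance_sum: attendance >= 15790 OR away_pts <= 102]
game_id=50: ✓ → 117
game_id=51: ✓ → 123
game_id=52: ✗
game_id=53: ✓ → 99
game_id=54: ✗
game_id=55: ✓ → 135
game_id=56: ✗
game_id=57: ✗
game_id=58: ✓ → 66
game_id=59: ✓ → 91
game_id=60: ✓ → 72
game_id=61: ✓ → 69
attendance_sum = 117 + 123 + 99 + 135 + 66 + 91 + 72 + 69 = 772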